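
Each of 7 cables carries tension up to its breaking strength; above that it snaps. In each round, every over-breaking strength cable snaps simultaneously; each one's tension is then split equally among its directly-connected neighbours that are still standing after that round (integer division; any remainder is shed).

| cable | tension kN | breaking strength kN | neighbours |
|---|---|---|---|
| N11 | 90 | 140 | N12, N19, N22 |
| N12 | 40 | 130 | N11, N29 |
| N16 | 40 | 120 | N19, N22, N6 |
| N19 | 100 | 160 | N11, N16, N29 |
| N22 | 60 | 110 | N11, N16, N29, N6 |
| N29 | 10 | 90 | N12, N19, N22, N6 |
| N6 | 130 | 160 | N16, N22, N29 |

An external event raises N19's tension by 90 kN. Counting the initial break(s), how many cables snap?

Round 1 — N19 at 190 > 160. N19 snaps.
  N19 sheds 190 kN to N11, N16, N29: 63 each (1 lost).
    N11: 90+63 = 153 > 140
    N16: 40+63 = 103 ≤ 120
    N29: 10+63 = 73 ≤ 90
Round 2 — N11 snaps.
  N11 sheds 153 kN to N12, N22: 76 each (1 lost).
    N12: 40+76 = 116 ≤ 130
    N22: 60+76 = 136 > 110
Round 3 — N22 snaps.
  N22 sheds 136 kN to N16, N29, N6: 45 each (1 lost).
    N16: 103+45 = 148 > 120
    N29: 73+45 = 118 > 90
    N6: 130+45 = 175 > 160
Round 4 — N16, N29, N6 snap.
  N16 sheds 148 kN: no online neighbours, lost.
  N29 sheds 118 kN to N12: 118 each.
    N12: 116+118 = 234 > 130
  N6 sheds 175 kN: no online neighbours, lost.
Round 5 — N12 snaps.
  N12 sheds 234 kN: no online neighbours, lost.
No further breaks.

7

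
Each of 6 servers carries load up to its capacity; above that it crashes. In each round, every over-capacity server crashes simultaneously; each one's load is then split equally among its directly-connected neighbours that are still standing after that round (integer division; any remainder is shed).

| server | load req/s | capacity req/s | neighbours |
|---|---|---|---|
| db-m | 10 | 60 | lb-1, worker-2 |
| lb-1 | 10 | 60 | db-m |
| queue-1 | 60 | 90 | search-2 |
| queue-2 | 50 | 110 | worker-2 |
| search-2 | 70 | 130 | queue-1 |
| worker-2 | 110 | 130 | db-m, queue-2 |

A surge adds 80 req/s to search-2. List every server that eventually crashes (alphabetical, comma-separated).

Round 1 — search-2 at 150 > 130. search-2 crashes.
  search-2 sheds 150 req/s to queue-1: 150 each.
    queue-1: 60+150 = 210 > 90
Round 2 — queue-1 crashes.
  queue-1 sheds 210 req/s: no online neighbours, lost.
No further crashes.

queue-1, search-2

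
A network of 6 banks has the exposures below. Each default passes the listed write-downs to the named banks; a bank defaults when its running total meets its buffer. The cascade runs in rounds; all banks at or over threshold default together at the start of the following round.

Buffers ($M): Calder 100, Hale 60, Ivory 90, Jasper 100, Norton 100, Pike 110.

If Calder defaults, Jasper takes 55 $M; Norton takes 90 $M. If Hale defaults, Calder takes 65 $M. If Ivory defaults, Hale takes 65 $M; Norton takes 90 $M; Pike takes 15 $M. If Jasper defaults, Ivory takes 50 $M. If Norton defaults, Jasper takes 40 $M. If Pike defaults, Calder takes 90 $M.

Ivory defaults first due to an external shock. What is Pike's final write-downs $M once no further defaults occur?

Round 1 — Ivory defaults (initial).
  Hale: +65 → 65 ≥ 60
  Norton: +90 → 90 < 100
  Pike: +15 → 15 < 110
Round 2 — Hale defaults.
  Calder: +65 → 65 < 100
No further defaults.

15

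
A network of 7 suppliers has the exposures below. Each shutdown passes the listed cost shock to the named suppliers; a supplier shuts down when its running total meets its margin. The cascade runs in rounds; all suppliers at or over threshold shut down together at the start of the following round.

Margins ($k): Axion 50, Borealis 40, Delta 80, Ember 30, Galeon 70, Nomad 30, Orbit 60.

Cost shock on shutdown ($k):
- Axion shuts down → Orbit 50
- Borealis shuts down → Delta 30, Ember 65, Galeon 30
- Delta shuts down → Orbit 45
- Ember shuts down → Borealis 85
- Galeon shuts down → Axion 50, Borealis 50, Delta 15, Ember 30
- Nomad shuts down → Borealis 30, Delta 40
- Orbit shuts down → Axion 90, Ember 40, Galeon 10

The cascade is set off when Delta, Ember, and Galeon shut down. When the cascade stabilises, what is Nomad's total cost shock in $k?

Round 1 — Delta, Ember, Galeon shut down (initial).
  Axion: +50 → 50 ≥ 50
  Borealis: +85+50 → 135 ≥ 40
  Orbit: +45 → 45 < 60
Round 2 — Axion, Borealis shut down.
  Orbit: +50 → 95 ≥ 60
Round 3 — Orbit shuts down.
No further shutdowns.

0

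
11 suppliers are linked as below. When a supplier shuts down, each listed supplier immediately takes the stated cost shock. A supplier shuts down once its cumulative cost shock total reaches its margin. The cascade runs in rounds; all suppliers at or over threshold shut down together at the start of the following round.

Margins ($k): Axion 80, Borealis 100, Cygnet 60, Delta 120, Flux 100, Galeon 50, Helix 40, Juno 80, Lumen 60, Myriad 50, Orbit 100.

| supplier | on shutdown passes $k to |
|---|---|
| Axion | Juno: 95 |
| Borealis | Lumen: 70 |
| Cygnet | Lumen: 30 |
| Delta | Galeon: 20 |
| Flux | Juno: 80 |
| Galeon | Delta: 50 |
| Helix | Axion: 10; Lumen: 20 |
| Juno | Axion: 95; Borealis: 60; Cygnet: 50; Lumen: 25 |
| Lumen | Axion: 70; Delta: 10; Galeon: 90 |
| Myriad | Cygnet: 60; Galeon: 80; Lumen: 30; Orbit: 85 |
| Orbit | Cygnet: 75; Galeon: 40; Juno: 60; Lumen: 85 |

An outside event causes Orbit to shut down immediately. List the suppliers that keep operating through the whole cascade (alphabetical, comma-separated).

Round 1 — Orbit shuts down (initial).
  Cygnet: +75 → 75 ≥ 60
  Galeon: +40 → 40 < 50
  Juno: +60 → 60 < 80
  Lumen: +85 → 85 ≥ 60
Round 2 — Cygnet, Lumen shut down.
  Axion: +70 → 70 < 80
  Delta: +10 → 10 < 120
  Galeon: +90 → 130 ≥ 50
Round 3 — Galeon shuts down.
  Delta: +50 → 60 < 120
No further shutdowns.

Axion, Borealis, Delta, Flux, Helix, Juno, Myriad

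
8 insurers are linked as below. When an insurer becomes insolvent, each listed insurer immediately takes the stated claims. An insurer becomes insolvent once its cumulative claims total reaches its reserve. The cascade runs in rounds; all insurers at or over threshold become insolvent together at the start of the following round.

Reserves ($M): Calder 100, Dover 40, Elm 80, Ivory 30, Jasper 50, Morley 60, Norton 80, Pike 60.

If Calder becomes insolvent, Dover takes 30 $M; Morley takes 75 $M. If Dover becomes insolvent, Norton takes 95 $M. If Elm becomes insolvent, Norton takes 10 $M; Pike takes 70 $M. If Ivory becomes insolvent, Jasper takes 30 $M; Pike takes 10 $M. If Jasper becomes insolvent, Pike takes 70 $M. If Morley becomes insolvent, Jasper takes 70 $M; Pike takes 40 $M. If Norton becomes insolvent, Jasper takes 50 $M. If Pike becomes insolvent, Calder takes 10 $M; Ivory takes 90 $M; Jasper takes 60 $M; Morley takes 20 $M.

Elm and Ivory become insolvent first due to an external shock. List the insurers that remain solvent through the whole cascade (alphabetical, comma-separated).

Calder, Dover, Morley, Norton

Round 1 — Elm, Ivory become insolvent (initial).
  Jasper: +30 → 30 < 50
  Norton: +10 → 10 < 80
  Pike: +70+10 → 80 ≥ 60
Round 2 — Pike becomes insolvent.
  Calder: +10 → 10 < 100
  Jasper: +60 → 90 ≥ 50
  Morley: +20 → 20 < 60
Round 3 — Jasper becomes insolvent.
No further insolvencies.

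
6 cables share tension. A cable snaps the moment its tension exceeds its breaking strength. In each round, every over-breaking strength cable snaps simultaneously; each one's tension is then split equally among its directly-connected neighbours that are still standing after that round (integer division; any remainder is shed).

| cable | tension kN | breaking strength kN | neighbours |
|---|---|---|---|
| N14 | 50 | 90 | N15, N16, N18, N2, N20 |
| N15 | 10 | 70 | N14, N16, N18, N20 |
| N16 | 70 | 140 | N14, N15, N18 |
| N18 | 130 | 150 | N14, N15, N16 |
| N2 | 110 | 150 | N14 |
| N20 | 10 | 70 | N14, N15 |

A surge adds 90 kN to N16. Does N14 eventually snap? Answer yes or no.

yes

Round 1 — N16 at 160 > 140. N16 snaps.
  N16 sheds 160 kN to N14, N15, N18: 53 each (1 lost).
    N14: 50+53 = 103 > 90
    N15: 10+53 = 63 ≤ 70
    N18: 130+53 = 183 > 150
Round 2 — N14, N18 snap.
  N14 sheds 103 kN to N15, N2, N20: 34 each (1 lost).
    N15: 63+34 = 97 > 70
    N2: 110+34 = 144 ≤ 150
    N20: 10+34 = 44 ≤ 70
  N18 sheds 183 kN to N15: 183 each.
    N15: 97+183 = 280 > 70
Round 3 — N15 snaps.
  N15 sheds 280 kN to N20: 280 each.
    N20: 44+280 = 324 > 70
Round 4 — N20 snaps.
  N20 sheds 324 kN: no online neighbours, lost.
No further breaks.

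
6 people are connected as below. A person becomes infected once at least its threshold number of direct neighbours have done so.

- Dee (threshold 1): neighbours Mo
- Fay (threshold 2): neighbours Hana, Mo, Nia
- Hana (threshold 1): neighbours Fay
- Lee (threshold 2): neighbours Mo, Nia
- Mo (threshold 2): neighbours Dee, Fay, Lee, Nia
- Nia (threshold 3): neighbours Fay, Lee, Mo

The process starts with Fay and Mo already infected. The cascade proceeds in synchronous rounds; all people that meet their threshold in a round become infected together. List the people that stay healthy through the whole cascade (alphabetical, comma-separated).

Round 1 — Fay, Mo become infected (initial).
Round 2 — checking thresholds:
  Dee: 1 of 1 neighbours ≥ 1, becomes infected.
  Hana: 1 of 1 neighbours ≥ 1, becomes infected.
  Lee: 1 of 2 neighbours < 2, below threshold.
  Nia: 2 of 3 neighbours < 3, below threshold.
Round 3 — no new infections; cascade stops.

Lee, Nia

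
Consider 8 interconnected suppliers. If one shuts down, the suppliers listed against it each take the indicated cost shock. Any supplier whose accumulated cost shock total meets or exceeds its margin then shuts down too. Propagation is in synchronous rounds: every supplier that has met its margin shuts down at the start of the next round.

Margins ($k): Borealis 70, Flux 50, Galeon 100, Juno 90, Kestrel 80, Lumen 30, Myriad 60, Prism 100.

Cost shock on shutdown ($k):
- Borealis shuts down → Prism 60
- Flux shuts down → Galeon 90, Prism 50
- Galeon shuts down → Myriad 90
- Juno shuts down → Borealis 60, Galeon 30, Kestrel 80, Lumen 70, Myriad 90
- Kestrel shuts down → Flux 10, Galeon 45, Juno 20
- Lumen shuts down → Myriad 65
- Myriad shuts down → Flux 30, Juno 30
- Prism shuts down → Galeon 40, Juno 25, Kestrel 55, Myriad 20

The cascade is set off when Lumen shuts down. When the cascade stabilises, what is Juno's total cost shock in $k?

30

Round 1 — Lumen shuts down (initial).
  Myriad: +65 → 65 ≥ 60
Round 2 — Myriad shuts down.
  Flux: +30 → 30 < 50
  Juno: +30 → 30 < 90
No further shutdowns.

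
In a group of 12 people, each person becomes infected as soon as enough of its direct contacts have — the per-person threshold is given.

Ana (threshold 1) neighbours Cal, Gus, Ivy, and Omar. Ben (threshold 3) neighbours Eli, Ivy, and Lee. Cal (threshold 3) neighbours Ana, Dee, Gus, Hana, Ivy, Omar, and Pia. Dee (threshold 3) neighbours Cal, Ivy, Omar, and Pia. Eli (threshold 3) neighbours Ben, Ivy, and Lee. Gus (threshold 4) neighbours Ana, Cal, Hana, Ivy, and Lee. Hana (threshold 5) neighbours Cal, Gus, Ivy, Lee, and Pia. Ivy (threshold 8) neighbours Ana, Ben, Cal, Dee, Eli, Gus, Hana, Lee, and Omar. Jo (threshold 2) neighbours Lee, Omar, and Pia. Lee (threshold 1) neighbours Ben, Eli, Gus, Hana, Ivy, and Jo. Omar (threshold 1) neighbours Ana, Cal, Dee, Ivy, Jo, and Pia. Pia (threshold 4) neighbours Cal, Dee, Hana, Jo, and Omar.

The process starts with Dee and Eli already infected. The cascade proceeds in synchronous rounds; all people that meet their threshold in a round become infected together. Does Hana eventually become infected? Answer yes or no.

no

Round 1 — Dee, Eli become infected (initial).
Round 2 — checking thresholds:
  Ben: 1 of 3 neighbours < 3, holds.
  Cal: 1 of 7 neighbours < 3, holds.
  Ivy: 2 of 9 neighbours < 8, holds.
  Lee: 1 of 6 neighbours ≥ 1, becomes infected.
  Omar: 1 of 6 neighbours ≥ 1, becomes infected.
  Pia: 1 of 5 neighbours < 4, holds.
Round 3 — checking thresholds:
  Ana: 1 of 4 neighbours ≥ 1, becomes infected.
  Ben: 2 of 3 neighbours < 3, holds.
  Cal: 2 of 7 neighbours < 3, holds.
  Gus: 1 of 5 neighbours < 4, holds.
  Hana: 1 of 5 neighbours < 5, holds.
  Ivy: 4 of 9 neighbours < 8, holds.
  Jo: 2 of 3 neighbours ≥ 2, becomes infected.
  Pia: 2 of 5 neighbours < 4, holds.
Round 4 — checking thresholds:
  Ben: 2 of 3 neighbours < 3, holds.
  Cal: 3 of 7 neighbours ≥ 3, becomes infected.
  Gus: 2 of 5 neighbours < 4, holds.
  Hana: 1 of 5 neighbours < 5, holds.
  Ivy: 5 of 9 neighbours < 8, holds.
  Pia: 3 of 5 neighbours < 4, holds.
Round 5 — checking thresholds:
  Ben: 2 of 3 neighbours < 3, holds.
  Gus: 3 of 5 neighbours < 4, holds.
  Hana: 2 of 5 neighbours < 5, holds.
  Ivy: 6 of 9 neighbours < 8, holds.
  Pia: 4 of 5 neighbours ≥ 4, becomes infected.
Round 6 — no new infections; cascade stops.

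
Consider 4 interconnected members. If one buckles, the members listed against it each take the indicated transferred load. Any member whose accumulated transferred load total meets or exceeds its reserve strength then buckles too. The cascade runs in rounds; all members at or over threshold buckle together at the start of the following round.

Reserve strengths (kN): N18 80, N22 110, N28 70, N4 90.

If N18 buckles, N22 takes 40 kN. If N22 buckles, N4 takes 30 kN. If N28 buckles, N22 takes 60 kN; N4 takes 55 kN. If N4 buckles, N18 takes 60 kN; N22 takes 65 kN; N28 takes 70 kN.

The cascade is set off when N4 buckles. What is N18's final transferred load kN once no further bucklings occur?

60

Round 1 — N4 buckles (initial).
  N18: +60 → 60 < 80
  N22: +65 → 65 < 110
  N28: +70 → 70 ≥ 70
Round 2 — N28 buckles.
  N22: +60 → 125 ≥ 110
Round 3 — N22 buckles.
No further bucklings.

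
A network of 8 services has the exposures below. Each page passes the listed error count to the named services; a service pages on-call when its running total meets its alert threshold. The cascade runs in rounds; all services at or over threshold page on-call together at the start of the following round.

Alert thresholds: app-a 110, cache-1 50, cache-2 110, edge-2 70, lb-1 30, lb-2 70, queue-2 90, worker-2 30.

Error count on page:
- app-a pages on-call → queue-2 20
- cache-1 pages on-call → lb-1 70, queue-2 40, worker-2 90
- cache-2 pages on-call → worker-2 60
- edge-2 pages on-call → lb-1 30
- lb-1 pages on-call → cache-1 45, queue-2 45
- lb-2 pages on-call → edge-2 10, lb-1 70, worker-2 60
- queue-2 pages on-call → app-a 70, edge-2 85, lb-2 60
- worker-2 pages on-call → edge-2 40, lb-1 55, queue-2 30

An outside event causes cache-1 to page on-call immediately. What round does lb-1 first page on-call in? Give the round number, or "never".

Round 1 — cache-1 pages on-call (initial).
  lb-1: +70 → 70 ≥ 30
  queue-2: +40 → 40 < 90
  worker-2: +90 → 90 ≥ 30
Round 2 — lb-1, worker-2 page on-call.
  edge-2: +40 → 40 < 70
  queue-2: +45+30 → 115 ≥ 90
Round 3 — queue-2 pages on-call.
  app-a: +70 → 70 < 110
  edge-2: +85 → 125 ≥ 70
  lb-2: +60 → 60 < 70
Round 4 — edge-2 pages on-call.
No further pages.

2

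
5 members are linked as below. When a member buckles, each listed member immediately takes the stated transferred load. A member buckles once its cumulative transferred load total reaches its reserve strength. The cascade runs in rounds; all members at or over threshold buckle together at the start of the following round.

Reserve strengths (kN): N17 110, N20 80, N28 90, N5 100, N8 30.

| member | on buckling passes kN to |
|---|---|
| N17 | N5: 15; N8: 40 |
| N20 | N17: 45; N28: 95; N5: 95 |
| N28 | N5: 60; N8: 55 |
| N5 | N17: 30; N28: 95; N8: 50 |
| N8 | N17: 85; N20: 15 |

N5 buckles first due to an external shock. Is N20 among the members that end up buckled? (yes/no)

no

Round 1 — N5 buckles (initial).
  N17: +30 → 30 < 110
  N28: +95 → 95 ≥ 90
  N8: +50 → 50 ≥ 30
Round 2 — N28, N8 buckle.
  N17: +85 → 115 ≥ 110
  N20: +15 → 15 < 80
Round 3 — N17 buckles.
No further bucklings.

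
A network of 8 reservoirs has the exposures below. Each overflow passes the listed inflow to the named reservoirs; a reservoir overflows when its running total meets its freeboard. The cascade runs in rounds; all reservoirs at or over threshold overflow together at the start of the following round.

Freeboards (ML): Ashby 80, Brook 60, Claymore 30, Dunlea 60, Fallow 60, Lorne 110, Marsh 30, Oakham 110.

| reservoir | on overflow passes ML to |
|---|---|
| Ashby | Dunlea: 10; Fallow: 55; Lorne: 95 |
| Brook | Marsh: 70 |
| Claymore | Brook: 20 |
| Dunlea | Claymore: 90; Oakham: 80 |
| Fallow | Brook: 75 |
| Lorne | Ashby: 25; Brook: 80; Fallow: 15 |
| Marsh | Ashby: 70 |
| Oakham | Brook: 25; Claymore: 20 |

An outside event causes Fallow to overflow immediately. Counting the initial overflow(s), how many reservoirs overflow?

Round 1 — Fallow overflows (initial).
  Brook: +75 → 75 ≥ 60
Round 2 — Brook overflows.
  Marsh: +70 → 70 ≥ 30
Round 3 — Marsh overflows.
  Ashby: +70 → 70 < 80
No further overflows.

3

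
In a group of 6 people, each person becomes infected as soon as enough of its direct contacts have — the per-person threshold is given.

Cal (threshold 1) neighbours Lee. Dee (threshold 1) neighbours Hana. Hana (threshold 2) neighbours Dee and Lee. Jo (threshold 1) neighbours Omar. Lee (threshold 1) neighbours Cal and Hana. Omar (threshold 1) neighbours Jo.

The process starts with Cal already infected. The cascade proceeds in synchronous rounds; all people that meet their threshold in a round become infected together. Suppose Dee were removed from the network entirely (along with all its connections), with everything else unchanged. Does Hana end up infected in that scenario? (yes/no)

no

With Dee removed:
Round 1 — Cal becomes infected (initial).
Round 2 — checking thresholds:
  Lee: 1 of 2 neighbours ≥ 1, becomes infected.
Round 3 — no new infections; cascade stops.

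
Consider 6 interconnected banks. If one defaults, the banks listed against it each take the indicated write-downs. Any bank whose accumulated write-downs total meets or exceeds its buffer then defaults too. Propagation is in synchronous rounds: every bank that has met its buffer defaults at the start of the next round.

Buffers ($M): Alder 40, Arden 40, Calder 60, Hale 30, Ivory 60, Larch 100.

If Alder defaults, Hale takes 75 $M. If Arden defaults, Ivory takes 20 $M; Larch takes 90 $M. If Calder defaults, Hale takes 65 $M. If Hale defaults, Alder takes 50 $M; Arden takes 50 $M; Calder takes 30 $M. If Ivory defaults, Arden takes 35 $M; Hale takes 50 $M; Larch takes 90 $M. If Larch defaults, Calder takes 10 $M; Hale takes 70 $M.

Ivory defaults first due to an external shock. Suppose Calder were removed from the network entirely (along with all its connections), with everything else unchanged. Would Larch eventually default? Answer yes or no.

yes

With Calder removed:
Round 1 — Ivory defaults (initial).
  Arden: +35 → 35 < 40
  Hale: +50 → 50 ≥ 30
  Larch: +90 → 90 < 100
Round 2 — Hale defaults.
  Alder: +50 → 50 ≥ 40
  Arden: +50 → 85 ≥ 40
Round 3 — Alder, Arden default.
  Larch: +90 → 180 ≥ 100
Round 4 — Larch defaults.
No further defaults.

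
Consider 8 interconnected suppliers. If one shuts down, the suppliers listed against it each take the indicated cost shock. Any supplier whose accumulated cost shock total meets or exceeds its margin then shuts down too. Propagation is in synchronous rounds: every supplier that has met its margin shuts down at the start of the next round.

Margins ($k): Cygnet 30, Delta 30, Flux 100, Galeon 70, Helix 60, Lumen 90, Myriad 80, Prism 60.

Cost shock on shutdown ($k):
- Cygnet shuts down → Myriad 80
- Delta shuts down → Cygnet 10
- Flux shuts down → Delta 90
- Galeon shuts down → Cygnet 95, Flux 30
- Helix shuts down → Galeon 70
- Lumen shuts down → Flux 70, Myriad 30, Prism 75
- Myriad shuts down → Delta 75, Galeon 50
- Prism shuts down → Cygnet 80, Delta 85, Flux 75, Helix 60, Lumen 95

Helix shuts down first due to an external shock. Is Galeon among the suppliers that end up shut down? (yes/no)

yes

Round 1 — Helix shuts down (initial).
  Galeon: +70 → 70 ≥ 70
Round 2 — Galeon shuts down.
  Cygnet: +95 → 95 ≥ 30
  Flux: +30 → 30 < 100
Round 3 — Cygnet shuts down.
  Myriad: +80 → 80 ≥ 80
Round 4 — Myriad shuts down.
  Delta: +75 → 75 ≥ 30
Round 5 — Delta shuts down.
No further shutdowns.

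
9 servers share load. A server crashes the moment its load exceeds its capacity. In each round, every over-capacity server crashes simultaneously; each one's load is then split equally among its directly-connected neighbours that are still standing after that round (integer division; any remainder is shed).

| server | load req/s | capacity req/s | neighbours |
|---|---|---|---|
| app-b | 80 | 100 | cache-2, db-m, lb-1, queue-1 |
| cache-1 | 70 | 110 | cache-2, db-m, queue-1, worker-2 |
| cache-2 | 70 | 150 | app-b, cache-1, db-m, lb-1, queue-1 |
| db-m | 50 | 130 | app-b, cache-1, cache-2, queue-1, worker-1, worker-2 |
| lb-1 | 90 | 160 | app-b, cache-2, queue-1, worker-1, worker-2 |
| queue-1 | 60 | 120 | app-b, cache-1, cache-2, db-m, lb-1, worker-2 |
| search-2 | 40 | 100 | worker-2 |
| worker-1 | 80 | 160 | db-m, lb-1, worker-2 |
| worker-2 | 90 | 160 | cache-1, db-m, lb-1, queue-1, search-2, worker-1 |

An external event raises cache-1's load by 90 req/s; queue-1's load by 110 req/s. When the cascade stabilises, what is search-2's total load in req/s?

Round 1 — cache-1 at 160 > 110; queue-1 at 170 > 120. cache-1, queue-1 crash.
  cache-1 sheds 160 req/s to cache-2, db-m, worker-2: 53 each (1 lost).
    cache-2: 70+53 = 123 ≤ 150
    db-m: 50+53 = 103 ≤ 130
    worker-2: 90+53 = 143 ≤ 160
  queue-1 sheds 170 req/s to app-b, cache-2, db-m, lb-1, worker-2: 34 each.
    app-b: 80+34 = 114 > 100
    cache-2: 123+34 = 157 > 150
    db-m: 103+34 = 137 > 130
    lb-1: 90+34 = 124 ≤ 160
    worker-2: 143+34 = 177 > 160
Round 2 — app-b, cache-2, db-m, worker-2 crash.
  app-b sheds 114 req/s to lb-1: 114 each.
    lb-1: 124+114 = 238 > 160
  cache-2 sheds 157 req/s to lb-1: 157 each.
    lb-1: 238+157 = 395 > 160
  db-m sheds 137 req/s to worker-1: 137 each.
    worker-1: 80+137 = 217 > 160
  worker-2 sheds 177 req/s to lb-1, search-2, worker-1: 59 each.
    lb-1: 395+59 = 454 > 160
    search-2: 40+59 = 99 ≤ 100
    worker-1: 217+59 = 276 > 160
Round 3 — lb-1, worker-1 crash.
  lb-1 sheds 454 req/s: no online neighbours, lost.
  worker-1 sheds 276 req/s: no online neighbours, lost.
No further crashes.

99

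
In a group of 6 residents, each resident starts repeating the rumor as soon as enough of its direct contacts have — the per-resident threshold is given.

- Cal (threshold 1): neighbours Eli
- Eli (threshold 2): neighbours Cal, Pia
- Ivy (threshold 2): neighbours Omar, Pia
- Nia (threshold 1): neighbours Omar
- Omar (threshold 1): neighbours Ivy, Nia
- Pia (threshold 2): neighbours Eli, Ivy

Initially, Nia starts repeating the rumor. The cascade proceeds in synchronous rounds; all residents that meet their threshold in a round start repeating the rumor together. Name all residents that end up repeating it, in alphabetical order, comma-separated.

Nia, Omar

Round 1 — Nia starts repeating the rumor (initial).
Round 2 — checking thresholds:
  Omar: 1 of 2 neighbours ≥ 1, starts repeating the rumor.
Round 3 — no new spreads; cascade stops.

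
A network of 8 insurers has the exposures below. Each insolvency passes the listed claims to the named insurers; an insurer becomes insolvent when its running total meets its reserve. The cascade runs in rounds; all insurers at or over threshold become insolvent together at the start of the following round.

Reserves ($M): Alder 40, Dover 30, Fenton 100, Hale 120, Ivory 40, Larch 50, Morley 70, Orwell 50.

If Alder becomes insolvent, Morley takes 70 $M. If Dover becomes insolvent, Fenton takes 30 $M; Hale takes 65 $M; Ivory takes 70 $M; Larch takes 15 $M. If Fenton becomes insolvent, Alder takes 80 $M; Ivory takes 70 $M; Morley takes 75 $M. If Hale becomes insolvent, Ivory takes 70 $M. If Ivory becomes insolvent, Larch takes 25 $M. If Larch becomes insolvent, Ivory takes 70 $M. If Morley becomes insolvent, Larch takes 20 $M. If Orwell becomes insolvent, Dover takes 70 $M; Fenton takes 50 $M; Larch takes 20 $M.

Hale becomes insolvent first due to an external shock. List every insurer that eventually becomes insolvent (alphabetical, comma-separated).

Round 1 — Hale becomes insolvent (initial).
  Ivory: +70 → 70 ≥ 40
Round 2 — Ivory becomes insolvent.
  Larch: +25 → 25 < 50
No further insolvencies.

Hale, Ivory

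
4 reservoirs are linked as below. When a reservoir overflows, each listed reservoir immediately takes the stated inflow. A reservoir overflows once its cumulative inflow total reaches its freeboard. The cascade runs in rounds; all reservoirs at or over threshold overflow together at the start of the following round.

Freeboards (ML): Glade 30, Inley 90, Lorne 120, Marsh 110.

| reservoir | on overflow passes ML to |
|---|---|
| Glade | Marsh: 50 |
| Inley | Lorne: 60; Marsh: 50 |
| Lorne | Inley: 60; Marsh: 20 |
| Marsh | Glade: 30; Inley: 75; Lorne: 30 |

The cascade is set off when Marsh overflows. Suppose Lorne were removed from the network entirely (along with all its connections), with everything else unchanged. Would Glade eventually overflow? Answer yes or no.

yes

With Lorne removed:
Round 1 — Marsh overflows (initial).
  Glade: +30 → 30 ≥ 30
  Inley: +75 → 75 < 90
Round 2 — Glade overflows.
No further overflows.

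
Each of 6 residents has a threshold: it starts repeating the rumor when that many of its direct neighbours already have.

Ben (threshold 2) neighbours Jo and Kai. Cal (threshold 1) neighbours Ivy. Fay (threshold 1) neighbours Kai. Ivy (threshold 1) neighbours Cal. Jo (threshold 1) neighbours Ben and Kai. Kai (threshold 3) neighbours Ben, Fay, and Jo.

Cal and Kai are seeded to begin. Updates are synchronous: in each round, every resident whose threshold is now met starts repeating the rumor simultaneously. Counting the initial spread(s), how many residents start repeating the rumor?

6

Round 1 — Cal, Kai start repeating the rumor (initial).
Round 2 — checking thresholds:
  Ben: 1 of 2 neighbours < 2, below threshold.
  Fay: 1 of 1 neighbours ≥ 1, starts repeating the rumor.
  Ivy: 1 of 1 neighbours ≥ 1, starts repeating the rumor.
  Jo: 1 of 2 neighbours ≥ 1, starts repeating the rumor.
Round 3 — checking thresholds:
  Ben: 2 of 2 neighbours ≥ 2, starts repeating the rumor.
Round 4 — no new spreads; cascade stops.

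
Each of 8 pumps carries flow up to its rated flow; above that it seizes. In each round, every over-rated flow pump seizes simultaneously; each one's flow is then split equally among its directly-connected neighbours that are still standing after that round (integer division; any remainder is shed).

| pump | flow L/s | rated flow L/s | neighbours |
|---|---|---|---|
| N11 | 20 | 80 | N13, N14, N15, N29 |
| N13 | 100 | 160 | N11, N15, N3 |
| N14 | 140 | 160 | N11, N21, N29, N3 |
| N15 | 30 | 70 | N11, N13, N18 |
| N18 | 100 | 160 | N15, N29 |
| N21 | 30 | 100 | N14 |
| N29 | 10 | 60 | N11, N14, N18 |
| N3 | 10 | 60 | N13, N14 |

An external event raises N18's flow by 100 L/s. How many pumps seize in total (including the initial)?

Round 1 — N18 at 200 > 160. N18 seizes.
  N18 sheds 200 L/s to N15, N29: 100 each.
    N15: 30+100 = 130 > 70
    N29: 10+100 = 110 > 60
Round 2 — N15, N29 seize.
  N15 sheds 130 L/s to N11, N13: 65 each.
    N11: 20+65 = 85 > 80
    N13: 100+65 = 165 > 160
  N29 sheds 110 L/s to N11, N14: 55 each.
    N11: 85+55 = 140 > 80
    N14: 140+55 = 195 > 160
Round 3 — N11, N13, N14 seize.
  N11 sheds 140 L/s: no online neighbours, lost.
  N13 sheds 165 L/s to N3: 165 each.
    N3: 10+165 = 175 > 60
  N14 sheds 195 L/s to N21, N3: 97 each (1 lost).
    N21: 30+97 = 127 > 100
    N3: 175+97 = 272 > 60
Round 4 — N21, N3 seize.
  N21 sheds 127 L/s: no online neighbours, lost.
  N3 sheds 272 L/s: no online neighbours, lost.
No further seizures.

8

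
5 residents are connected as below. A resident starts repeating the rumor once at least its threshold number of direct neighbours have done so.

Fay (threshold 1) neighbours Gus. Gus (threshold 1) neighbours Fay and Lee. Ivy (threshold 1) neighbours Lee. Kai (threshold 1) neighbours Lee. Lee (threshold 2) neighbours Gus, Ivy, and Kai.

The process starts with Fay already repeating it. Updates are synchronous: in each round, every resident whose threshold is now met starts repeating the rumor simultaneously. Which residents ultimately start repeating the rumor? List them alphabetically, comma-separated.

Fay, Gus

Round 1 — Fay starts repeating the rumor (initial).
Round 2 — checking thresholds:
  Gus: 1 of 2 neighbours ≥ 1, starts repeating the rumor.
Round 3 — no new spreads; cascade stops.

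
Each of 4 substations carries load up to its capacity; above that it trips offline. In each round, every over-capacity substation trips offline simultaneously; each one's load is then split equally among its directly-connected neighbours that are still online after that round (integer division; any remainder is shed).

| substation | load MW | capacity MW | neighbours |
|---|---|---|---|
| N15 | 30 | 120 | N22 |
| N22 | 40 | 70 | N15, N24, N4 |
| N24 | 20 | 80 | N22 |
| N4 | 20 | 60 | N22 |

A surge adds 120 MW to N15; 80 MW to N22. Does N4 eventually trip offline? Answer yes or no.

yes

Round 1 — N15 at 150 > 120; N22 at 120 > 70. N15, N22 trip offline.
  N15 sheds 150 MW: no online neighbours, lost.
  N22 sheds 120 MW to N24, N4: 60 each.
    N24: 20+60 = 80 ≤ 80
    N4: 20+60 = 80 > 60
Round 2 — N4 trips offline.
  N4 sheds 80 MW: no online neighbours, lost.
No further trips.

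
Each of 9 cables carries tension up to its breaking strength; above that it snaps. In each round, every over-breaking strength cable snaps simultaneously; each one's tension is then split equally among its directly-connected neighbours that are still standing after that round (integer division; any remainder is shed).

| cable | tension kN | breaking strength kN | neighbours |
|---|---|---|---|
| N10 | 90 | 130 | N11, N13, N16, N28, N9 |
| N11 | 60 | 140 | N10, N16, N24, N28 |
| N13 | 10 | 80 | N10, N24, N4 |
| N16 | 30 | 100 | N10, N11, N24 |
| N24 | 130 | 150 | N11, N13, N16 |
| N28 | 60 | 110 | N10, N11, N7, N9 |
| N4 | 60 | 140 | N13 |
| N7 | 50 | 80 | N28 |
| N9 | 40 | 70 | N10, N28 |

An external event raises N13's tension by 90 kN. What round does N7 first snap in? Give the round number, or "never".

5

Round 1 — N13 at 100 > 80. N13 snaps.
  N13 sheds 100 kN to N10, N24, N4: 33 each (1 lost).
    N10: 90+33 = 123 ≤ 130
    N24: 130+33 = 163 > 150
    N4: 60+33 = 93 ≤ 140
Round 2 — N24 snaps.
  N24 sheds 163 kN to N11, N16: 81 each (1 lost).
    N11: 60+81 = 141 > 140
    N16: 30+81 = 111 > 100
Round 3 — N11, N16 snap.
  N11 sheds 141 kN to N10, N28: 70 each (1 lost).
    N10: 123+70 = 193 > 130
    N28: 60+70 = 130 > 110
  N16 sheds 111 kN to N10: 111 each.
    N10: 193+111 = 304 > 130
Round 4 — N10, N28 snap.
  N10 sheds 304 kN to N9: 304 each.
    N9: 40+304 = 344 > 70
  N28 sheds 130 kN to N7, N9: 65 each.
    N7: 50+65 = 115 > 80
    N9: 344+65 = 409 > 70
Round 5 — N7, N9 snap.
  N7 sheds 115 kN: no online neighbours, lost.
  N9 sheds 409 kN: no online neighbours, lost.
No further breaks.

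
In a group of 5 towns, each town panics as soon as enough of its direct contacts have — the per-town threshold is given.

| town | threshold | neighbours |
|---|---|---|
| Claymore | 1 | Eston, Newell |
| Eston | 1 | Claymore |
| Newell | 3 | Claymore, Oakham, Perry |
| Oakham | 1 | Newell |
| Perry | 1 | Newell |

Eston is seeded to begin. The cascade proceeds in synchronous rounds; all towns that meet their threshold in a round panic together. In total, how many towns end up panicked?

Round 1 — Eston panics (initial).
Round 2 — checking thresholds:
  Claymore: 1 of 2 neighbours ≥ 1, panics.
Round 3 — no new panics; cascade stops.

2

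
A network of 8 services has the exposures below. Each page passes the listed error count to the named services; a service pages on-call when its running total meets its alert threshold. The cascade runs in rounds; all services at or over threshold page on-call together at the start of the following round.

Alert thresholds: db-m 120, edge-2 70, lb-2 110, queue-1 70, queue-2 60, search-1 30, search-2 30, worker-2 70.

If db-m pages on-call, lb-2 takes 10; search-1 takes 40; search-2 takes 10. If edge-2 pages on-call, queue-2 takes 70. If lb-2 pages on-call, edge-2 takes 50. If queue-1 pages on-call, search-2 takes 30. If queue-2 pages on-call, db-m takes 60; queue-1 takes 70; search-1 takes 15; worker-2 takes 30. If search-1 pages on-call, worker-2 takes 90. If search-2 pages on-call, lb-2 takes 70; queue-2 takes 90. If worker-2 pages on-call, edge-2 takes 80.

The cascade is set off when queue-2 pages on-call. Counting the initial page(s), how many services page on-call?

Round 1 — queue-2 pages on-call (initial).
  db-m: +60 → 60 < 120
  queue-1: +70 → 70 ≥ 70
  search-1: +15 → 15 < 30
  worker-2: +30 → 30 < 70
Round 2 — queue-1 pages on-call.
  search-2: +30 → 30 ≥ 30
Round 3 — search-2 pages on-call.
  lb-2: +70 → 70 < 110
No further pages.

3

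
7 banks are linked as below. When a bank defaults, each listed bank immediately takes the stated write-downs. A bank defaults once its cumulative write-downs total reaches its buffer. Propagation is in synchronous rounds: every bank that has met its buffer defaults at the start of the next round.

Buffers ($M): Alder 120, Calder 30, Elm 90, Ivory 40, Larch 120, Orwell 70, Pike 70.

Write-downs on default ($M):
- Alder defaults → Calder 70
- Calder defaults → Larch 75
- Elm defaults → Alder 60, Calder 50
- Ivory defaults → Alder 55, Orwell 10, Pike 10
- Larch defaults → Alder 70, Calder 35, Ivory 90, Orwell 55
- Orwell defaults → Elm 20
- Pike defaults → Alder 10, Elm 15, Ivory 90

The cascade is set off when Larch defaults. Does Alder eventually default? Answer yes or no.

yes

Round 1 — Larch defaults (initial).
  Alder: +70 → 70 < 120
  Calder: +35 → 35 ≥ 30
  Ivory: +90 → 90 ≥ 40
  Orwell: +55 → 55 < 70
Round 2 — Calder, Ivory default.
  Alder: +55 → 125 ≥ 120
  Orwell: +10 → 65 < 70
  Pike: +10 → 10 < 70
Round 3 — Alder defaults.
No further defaults.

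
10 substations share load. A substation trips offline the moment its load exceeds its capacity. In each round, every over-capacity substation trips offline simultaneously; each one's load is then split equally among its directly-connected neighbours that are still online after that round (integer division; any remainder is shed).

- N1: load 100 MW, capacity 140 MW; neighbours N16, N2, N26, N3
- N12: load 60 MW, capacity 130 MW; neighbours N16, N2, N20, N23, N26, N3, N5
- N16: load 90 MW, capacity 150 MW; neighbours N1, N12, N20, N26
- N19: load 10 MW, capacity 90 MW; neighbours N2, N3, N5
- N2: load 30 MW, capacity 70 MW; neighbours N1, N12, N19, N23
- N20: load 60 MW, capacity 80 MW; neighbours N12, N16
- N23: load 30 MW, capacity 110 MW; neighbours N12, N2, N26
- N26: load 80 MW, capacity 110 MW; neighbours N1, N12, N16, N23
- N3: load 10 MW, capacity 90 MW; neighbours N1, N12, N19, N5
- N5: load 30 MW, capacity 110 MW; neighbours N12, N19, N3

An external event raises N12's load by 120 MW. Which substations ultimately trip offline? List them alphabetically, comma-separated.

N1, N12, N16, N19, N2, N20, N23, N26, N3, N5

Round 1 — N12 at 180 > 130. N12 trips offline.
  N12 sheds 180 MW to N16, N2, N20, N23, N26, N3, N5: 25 each (5 lost).
    N16: 90+25 = 115 ≤ 150
    N2: 30+25 = 55 ≤ 70
    N20: 60+25 = 85 > 80
    N23: 30+25 = 55 ≤ 110
    N26: 80+25 = 105 ≤ 110
    N3: 10+25 = 35 ≤ 90
    N5: 30+25 = 55 ≤ 110
Round 2 — N20 trips offline.
  N20 sheds 85 MW to N16: 85 each.
    N16: 115+85 = 200 > 150
Round 3 — N16 trips offline.
  N16 sheds 200 MW to N1, N26: 100 each.
    N1: 100+100 = 200 > 140
    N26: 105+100 = 205 > 110
Round 4 — N1, N26 trip offline.
  N1 sheds 200 MW to N2, N3: 100 each.
    N2: 55+100 = 155 > 70
    N3: 35+100 = 135 > 90
  N26 sheds 205 MW to N23: 205 each.
    N23: 55+205 = 260 > 110
Round 5 — N2, N23, N3 trip offline.
  N2 sheds 155 MW to N19: 155 each.
    N19: 10+155 = 165 > 90
  N23 sheds 260 MW: no online neighbours, lost.
  N3 sheds 135 MW to N19, N5: 67 each (1 lost).
    N19: 165+67 = 232 > 90
    N5: 55+67 = 122 > 110
Round 6 — N19, N5 trip offline.
  N19 sheds 232 MW: no online neighbours, lost.
  N5 sheds 122 MW: no online neighbours, lost.
No further trips.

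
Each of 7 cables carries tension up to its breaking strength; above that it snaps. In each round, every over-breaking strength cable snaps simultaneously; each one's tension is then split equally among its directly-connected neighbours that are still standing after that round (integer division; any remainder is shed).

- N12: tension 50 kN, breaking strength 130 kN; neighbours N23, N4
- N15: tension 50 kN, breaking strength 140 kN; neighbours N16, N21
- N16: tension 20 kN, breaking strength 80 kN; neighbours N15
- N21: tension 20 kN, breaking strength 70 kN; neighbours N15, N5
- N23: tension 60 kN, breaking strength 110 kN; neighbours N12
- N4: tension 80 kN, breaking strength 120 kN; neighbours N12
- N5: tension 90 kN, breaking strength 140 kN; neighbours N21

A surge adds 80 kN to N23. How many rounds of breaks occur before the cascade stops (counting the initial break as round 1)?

3

Round 1 — N23 at 140 > 110. N23 snaps.
  N23 sheds 140 kN to N12: 140 each.
    N12: 50+140 = 190 > 130
Round 2 — N12 snaps.
  N12 sheds 190 kN to N4: 190 each.
    N4: 80+190 = 270 > 120
Round 3 — N4 snaps.
  N4 sheds 270 kN: no online neighbours, lost.
No further breaks.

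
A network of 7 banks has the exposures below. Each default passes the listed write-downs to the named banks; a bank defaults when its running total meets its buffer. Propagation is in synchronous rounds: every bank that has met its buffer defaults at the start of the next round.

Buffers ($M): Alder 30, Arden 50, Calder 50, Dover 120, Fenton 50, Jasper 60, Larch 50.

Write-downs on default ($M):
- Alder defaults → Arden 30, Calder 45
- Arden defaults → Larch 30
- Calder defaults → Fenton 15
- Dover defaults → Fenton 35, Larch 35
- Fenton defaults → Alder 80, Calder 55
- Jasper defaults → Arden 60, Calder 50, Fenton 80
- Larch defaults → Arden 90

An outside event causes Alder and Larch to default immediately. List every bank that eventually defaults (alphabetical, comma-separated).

Round 1 — Alder, Larch default (initial).
  Arden: +30+90 → 120 ≥ 50
  Calder: +45 → 45 < 50
Round 2 — Arden defaults.
No further defaults.

Alder, Arden, Larch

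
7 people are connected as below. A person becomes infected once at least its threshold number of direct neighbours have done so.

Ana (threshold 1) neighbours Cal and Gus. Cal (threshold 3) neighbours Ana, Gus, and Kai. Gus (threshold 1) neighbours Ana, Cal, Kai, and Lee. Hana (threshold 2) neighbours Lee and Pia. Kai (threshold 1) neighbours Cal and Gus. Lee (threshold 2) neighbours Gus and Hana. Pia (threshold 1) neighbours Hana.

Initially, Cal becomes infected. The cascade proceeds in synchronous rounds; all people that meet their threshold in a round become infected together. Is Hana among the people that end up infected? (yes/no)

Round 1 — Cal becomes infected (initial).
Round 2 — checking thresholds:
  Ana: 1 of 2 neighbours ≥ 1, becomes infected.
  Gus: 1 of 4 neighbours ≥ 1, becomes infected.
  Kai: 1 of 2 neighbours ≥ 1, becomes infected.
Round 3 — no new infections; cascade stops.

no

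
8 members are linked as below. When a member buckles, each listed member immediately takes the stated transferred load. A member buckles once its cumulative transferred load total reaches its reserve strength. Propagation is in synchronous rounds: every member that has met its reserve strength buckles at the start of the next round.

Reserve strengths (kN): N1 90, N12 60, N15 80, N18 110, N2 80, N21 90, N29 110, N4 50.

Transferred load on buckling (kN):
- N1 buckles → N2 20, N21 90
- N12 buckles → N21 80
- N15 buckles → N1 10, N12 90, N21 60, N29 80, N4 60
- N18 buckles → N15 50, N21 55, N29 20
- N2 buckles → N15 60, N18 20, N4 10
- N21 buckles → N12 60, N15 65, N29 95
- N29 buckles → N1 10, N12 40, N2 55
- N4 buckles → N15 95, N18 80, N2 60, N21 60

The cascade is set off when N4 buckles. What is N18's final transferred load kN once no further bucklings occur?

100

Round 1 — N4 buckles (initial).
  N15: +95 → 95 ≥ 80
  N18: +80 → 80 < 110
  N2: +60 → 60 < 80
  N21: +60 → 60 < 90
Round 2 — N15 buckles.
  N1: +10 → 10 < 90
  N12: +90 → 90 ≥ 60
  N21: +60 → 120 ≥ 90
  N29: +80 → 80 < 110
Round 3 — N12, N21 buckle.
  N29: +95 → 175 ≥ 110
Round 4 — N29 buckles.
  N1: +10 → 20 < 90
  N2: +55 → 115 ≥ 80
Round 5 — N2 buckles.
  N18: +20 → 100 < 110
No further bucklings.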